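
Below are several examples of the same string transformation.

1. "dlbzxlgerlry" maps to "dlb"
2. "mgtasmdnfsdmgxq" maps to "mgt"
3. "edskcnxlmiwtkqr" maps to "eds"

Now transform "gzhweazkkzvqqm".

The transformation: keep only the first 3 characters.
"gzhweazkkzvqqm" → "gzh".

gzh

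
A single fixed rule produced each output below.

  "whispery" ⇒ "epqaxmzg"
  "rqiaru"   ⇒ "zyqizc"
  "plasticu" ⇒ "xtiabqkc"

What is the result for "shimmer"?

The pattern: shift every letter 8 places forward in the alphabet (wrapping around).
So "shimmer" becomes "apquumz".

apquumz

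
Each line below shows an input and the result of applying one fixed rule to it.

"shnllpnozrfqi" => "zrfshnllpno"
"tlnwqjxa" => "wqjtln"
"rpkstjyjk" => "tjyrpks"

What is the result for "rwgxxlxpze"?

Each output is the input with this applied: delete the last 2 characters, then move the last 3 characters to the front (rotate right by 3).
For "rwgxxlxpze", step one produces "rwgxxlxp"; step two turns that into "lxprwgxx".

lxprwgxx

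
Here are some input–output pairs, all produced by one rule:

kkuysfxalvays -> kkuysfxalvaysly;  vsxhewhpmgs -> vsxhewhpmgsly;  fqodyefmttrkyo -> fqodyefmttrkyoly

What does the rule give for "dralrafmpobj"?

dralrafmpobjly

Rule — append "ly".
Applying that to "dralrafmpobj" gives "dralrafmpobjly".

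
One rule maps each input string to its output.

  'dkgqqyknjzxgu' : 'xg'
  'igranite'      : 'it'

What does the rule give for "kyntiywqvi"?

qv

Rule — move the last 3 characters to the front (rotate right by 3), then keep only the first 2 characters.
Working it through for "kyntiywqvi": intermediate "qvikyntiyw", final "qv".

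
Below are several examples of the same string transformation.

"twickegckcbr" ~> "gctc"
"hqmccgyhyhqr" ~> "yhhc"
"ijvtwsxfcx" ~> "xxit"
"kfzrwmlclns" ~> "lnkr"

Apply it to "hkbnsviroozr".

iohn

Each output is the input with this applied: keep one character in every 3, starting at position 1 (positions 1st, 4th, 7th, ...), then move the last 2 characters to the front (rotate right by 2).
"hkbnsviroozr" → "hnio" → "iohn".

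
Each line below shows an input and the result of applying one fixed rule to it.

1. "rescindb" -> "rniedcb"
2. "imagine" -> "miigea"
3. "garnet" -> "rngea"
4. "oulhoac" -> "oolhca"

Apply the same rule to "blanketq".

The transformation: sort the characters into reverse alphabetical order, then delete the first character.
Applying both steps to "blanketq": "tqnlkeba", then "qnlkeba".

qnlkeba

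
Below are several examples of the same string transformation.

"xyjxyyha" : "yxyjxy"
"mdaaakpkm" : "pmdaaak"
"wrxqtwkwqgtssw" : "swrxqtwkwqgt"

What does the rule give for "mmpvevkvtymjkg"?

The pattern: delete the last 2 characters, then move the last character to the front.
"mmpvevkvtymjkg" → "mmpvevkvtymj" → "jmmpvevkvtym".

jmmpvevkvtym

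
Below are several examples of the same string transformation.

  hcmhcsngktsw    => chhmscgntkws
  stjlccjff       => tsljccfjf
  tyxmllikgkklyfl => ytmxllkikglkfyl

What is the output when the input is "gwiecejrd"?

Looking at the pairs, the operation is to swap each adjacent pair of characters (1↔2, 3↔4, ...).
"gwiecejrd" → "wgeiecrjd".

wgeiecrjd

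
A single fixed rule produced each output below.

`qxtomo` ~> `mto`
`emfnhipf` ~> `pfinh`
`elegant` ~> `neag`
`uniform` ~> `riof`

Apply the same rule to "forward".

rraw

The transformation: take characters alternately from the front and the back (1st, last, 2nd, 2nd-last, ...), then delete the first 3 characters.
On "forward" that produces "rraw".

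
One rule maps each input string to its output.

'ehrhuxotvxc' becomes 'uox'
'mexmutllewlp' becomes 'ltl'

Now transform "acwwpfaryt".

The transformation: take characters alternately from the front and the back (1st, last, 2nd, 2nd-last, ...), then keep only the last 3 characters.
For "acwwpfaryt" the result is "apf".

apf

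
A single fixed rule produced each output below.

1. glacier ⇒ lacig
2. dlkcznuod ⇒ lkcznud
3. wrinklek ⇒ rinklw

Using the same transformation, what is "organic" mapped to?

rgano

The rule is to delete the last 2 characters, then move the first character to the end.
Working it through for "organic": intermediate "organ", final "rgano".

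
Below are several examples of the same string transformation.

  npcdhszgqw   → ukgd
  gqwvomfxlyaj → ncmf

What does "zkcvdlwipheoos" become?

gcdov

Rule — keep one character in every 3, starting at position 1 (positions 1st, 4th, 7th, ...), then shift every letter 7 places forward in the alphabet (wrapping around).
For "zkcvdlwipheoos", step one produces "zvwho"; step two turns that into "gcdov".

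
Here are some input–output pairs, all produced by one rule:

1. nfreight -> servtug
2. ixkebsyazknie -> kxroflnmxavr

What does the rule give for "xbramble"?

oenzoyr

Looking at the pairs, the operation is to delete the first character, then shift every letter 13 places forward in the alphabet (wrapping around) — i.e. ROT13.
Starting from "xbramble": after the first operation, "bramble"; after the second, "oenzoyr".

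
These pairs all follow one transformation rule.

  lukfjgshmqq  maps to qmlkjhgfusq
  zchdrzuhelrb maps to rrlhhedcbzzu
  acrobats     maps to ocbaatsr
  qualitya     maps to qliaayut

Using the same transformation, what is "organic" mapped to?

Each output is the input with this applied: sort the characters into reverse alphabetical order, then move the first 3 characters to the end (rotate left by 3).
"organic" → "ronigca" → "igcaron".
(Check on "zchdrzuhelrb": → "zzurrlhhedcb" → "rrlhhedcbzzu" ✓)

igcaron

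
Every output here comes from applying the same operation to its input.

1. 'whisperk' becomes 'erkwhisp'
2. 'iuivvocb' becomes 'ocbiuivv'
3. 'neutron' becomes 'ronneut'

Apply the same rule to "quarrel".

The rule is to move the last 3 characters to the front (rotate right by 3).
So "quarrel" becomes "relquar".

relquar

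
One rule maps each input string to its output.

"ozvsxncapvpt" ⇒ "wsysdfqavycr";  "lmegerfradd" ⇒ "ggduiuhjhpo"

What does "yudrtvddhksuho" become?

rkxvnkggywugxb

The rule is to reverse the string, then shift every letter 3 places forward in the alphabet (wrapping around).
Starting from "yudrtvddhksuho": after the first operation, "ohuskhddvtrduy"; after the second, "rkxvnkggywugxb".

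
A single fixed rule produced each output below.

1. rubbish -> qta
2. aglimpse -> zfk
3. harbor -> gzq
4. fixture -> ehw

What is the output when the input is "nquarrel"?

The rule is to shift every letter 1 place backward in the alphabet (wrapping around), then keep only the first 3 characters.
For "nquarrel" the result is "mpt".

mpt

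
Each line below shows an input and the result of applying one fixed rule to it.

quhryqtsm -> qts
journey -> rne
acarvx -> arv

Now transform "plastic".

In each case the input is transformed by: delete the last character, then keep only the last 3 characters.
Applying that to "plastic" gives "sti".

sti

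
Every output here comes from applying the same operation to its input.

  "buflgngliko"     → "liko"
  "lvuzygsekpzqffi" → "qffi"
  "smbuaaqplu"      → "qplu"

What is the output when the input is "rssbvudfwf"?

Each output is the input with this applied: keep only the last 4 characters.
Applying that to "rssbvudfwf" gives "dfwf".

dfwf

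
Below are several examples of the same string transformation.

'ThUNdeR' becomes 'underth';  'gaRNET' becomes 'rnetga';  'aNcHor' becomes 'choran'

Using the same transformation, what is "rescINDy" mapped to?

scindyre

In each case the input is transformed by: move the first 2 characters to the end (rotate left by 2), then convert every letter to lowercase.
On "rescINDy" that produces "scindyre".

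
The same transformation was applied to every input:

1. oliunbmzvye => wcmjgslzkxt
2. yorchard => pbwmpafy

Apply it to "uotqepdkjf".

hdsmrocnbi

Looking at the pairs, the operation is to move the last 2 characters to the front (rotate right by 2), then shift every letter 2 places backward in the alphabet (wrapping around).
"uotqepdkjf" → "jfuotqepdk" → "hdsmrocnbi".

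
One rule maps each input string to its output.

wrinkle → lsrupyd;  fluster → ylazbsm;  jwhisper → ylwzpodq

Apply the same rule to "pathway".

In each case the input is transformed by: shift every letter 7 places forward in the alphabet (wrapping around), then reverse the string.
Working it through for "pathway": intermediate "whaodhf", final "fhdoahw".
(Check on "wrinkle": → "dypursl" → "lsrupyd" ✓)

fhdoahw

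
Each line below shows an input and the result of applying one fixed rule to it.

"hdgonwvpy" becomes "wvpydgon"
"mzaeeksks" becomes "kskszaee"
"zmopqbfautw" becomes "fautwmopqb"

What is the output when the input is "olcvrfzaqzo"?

zaqzolcvrf

Rule — delete the first character, then swap the front and back halves of the string.
Applying both steps to "olcvrfzaqzo": "lcvrfzaqzo", then "zaqzolcvrf".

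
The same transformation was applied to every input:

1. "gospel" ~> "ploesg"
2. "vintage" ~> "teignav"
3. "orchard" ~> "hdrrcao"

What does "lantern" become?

Looking at the pairs, the operation is to take characters alternately from the front and the back (1st, last, 2nd, 2nd-last, ...), then swap the first and last characters.
"lantern" → "lnarnet" → "tnarnel".

tnarnel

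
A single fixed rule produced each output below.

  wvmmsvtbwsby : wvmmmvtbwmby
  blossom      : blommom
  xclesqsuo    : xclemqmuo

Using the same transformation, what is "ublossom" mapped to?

Each output is the input with this applied: replace every "s" with "m".
Applying that to "ublossom" gives "ublommom".

ublommom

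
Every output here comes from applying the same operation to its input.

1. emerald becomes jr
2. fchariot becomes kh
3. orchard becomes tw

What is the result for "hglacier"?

The transformation: shift every letter 5 places forward in the alphabet (wrapping around), then keep only the first 2 characters.
On "hglacier": the first step gives "mlqfhnjw", and the second then gives "ml".

ml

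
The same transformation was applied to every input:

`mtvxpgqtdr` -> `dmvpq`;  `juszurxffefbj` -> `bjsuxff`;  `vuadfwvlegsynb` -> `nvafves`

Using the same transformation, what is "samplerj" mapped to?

In each case the input is transformed by: move the last 2 characters to the front (rotate right by 2), then keep every other character starting from the first (positions 1st, 3rd, 5th, ...).
Starting from "samplerj": after the first operation, "rjsample"; after the second, "rsml".

rsml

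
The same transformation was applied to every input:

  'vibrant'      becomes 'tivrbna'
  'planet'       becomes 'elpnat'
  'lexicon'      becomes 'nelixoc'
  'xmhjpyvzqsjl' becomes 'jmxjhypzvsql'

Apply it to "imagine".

emigani

Rule — swap each adjacent pair of characters (1↔2, 3↔4, ...), then move the last character to the front.
Working it through for "imagine": intermediate "miganie", final "emigani".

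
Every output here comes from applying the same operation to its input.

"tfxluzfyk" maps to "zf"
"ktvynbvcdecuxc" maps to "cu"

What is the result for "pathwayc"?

wa

Looking at the pairs, the operation is to move the last 2 characters to the front (rotate right by 2), then keep only the last 2 characters.
So "pathwayc" becomes "wa".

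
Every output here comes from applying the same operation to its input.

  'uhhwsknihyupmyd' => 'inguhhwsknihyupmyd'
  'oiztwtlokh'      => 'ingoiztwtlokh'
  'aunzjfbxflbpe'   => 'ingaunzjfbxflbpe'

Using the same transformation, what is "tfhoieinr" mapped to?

In each case the input is transformed by: prepend "ing".
On "tfhoieinr" that produces "ingtfhoieinr".

ingtfhoieinr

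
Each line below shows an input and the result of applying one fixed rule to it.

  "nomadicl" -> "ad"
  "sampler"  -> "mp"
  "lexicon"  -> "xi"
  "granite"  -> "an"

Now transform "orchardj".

ha

Each output is the input with this applied: move the last 3 characters to the front (rotate right by 3), then keep only the last 2 characters.
Working it through for "orchardj": intermediate "rdjorcha", final "ha".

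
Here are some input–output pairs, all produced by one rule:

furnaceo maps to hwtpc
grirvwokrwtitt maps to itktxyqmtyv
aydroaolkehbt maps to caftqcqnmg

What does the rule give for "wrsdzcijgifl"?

Rule — shift every letter 2 places forward in the alphabet (wrapping around), then delete the last 3 characters.
"wrsdzcijgifl" → "ytufbeklikhn" → "ytufbekli".

ytufbekli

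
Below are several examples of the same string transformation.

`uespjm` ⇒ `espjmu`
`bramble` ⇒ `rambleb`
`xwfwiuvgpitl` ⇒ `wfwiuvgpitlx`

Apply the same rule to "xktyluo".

ktyluox

The rule is to move the first character to the end.
So "xktyluo" becomes "ktyluox".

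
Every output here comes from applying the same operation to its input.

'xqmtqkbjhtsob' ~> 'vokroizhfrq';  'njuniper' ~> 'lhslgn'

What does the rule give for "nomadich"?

Rule — shift every letter 2 places backward in the alphabet (wrapping around), then delete the last 2 characters.
Working it through for "nomadich": intermediate "lmkybgaf", final "lmkybg".

lmkybg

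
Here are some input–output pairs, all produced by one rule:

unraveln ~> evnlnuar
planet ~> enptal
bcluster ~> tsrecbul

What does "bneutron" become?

Looking at the pairs, the operation is to swap the front and back halves of the string, then swap each adjacent pair of characters (1↔2, 3↔4, ...).
Working it through for "bneutron": intermediate "tronbneu", final "rtnonbue".

rtnonbue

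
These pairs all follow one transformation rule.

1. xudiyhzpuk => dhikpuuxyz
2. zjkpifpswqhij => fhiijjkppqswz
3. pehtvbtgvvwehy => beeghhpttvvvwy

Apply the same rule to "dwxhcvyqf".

cdfhqvwxy

What's happening: sort the characters into alphabetical order.
For "dwxhcvyqf" the result is "cdfhqvwxy".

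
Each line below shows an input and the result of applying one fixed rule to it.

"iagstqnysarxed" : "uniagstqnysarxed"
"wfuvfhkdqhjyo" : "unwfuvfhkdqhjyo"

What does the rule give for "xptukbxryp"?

The rule is to prepend "un".
"xptukbxryp" → "unxptukbxryp".

unxptukbxryp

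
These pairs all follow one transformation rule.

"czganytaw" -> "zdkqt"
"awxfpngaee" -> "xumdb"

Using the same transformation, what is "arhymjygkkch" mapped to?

xejvhz

Looking at the pairs, the operation is to keep every other character starting from the first (positions 1st, 3rd, 5th, ...), then shift every letter 3 places backward in the alphabet (wrapping around).
For "arhymjygkkch", step one produces "ahmykc"; step two turns that into "xejvhz".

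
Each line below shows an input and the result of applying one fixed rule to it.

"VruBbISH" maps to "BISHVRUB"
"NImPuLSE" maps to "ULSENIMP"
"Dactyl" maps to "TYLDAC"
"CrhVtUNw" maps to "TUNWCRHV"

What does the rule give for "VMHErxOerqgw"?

Each output is the input with this applied: swap the front and back halves of the string, then convert every letter to uppercase.
"VMHErxOerqgw" → "OerqgwVMHErx" → "OERQGWVMHERX".

OERQGWVMHERX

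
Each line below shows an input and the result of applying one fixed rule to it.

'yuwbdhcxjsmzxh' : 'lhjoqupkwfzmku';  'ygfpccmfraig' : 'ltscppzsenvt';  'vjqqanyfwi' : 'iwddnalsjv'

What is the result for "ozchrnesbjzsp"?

bmpuearfowmfc

Rule — shift every letter 13 places forward in the alphabet (wrapping around) — i.e. ROT13.
On "ozchrnesbjzsp" that produces "bmpuearfowmfc".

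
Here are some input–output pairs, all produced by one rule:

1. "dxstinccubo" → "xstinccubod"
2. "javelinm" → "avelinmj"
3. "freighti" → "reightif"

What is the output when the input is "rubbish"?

Rule — move the first character to the end.
For "rubbish" the result is "ubbishr".

ubbishr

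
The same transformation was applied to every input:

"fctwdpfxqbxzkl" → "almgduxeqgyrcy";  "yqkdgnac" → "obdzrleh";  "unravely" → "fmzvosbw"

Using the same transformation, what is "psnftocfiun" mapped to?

jvoqtogupdg

The transformation: shift every letter 1 place forward in the alphabet (wrapping around), then move the last 3 characters to the front (rotate right by 3).
On "psnftocfiun" that produces "jvoqtogupdg".
(Check on "unravely": → "vosbwfmz" → "fmzvosbw" ✓)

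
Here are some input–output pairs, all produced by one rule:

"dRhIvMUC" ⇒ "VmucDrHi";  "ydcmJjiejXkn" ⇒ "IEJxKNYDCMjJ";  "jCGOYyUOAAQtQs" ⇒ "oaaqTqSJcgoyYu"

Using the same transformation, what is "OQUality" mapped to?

Looking at the pairs, the operation is to flip the case of every letter, then swap the front and back halves of the string.
On "OQUality" that produces "LITYoquA".

LITYoquA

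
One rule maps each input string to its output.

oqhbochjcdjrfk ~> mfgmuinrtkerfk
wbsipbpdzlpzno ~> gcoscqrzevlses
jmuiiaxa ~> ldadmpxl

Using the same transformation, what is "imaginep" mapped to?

lqhslpdj

Looking at the pairs, the operation is to shift every letter 3 places forward in the alphabet (wrapping around), then swap the front and back halves of the string.
Working it through for "imaginep": intermediate "lpdjlqhs", final "lqhslpdj".
(Check on "jmuiiaxa": → "mpxlldad" → "ldadmpxl" ✓)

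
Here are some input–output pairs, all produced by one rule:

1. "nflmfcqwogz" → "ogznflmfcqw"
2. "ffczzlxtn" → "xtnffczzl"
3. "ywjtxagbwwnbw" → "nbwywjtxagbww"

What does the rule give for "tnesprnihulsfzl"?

Looking at the pairs, the operation is to move the last 3 characters to the front (rotate right by 3).
On "tnesprnihulsfzl" that produces "fzltnesprnihuls".

fzltnesprnihuls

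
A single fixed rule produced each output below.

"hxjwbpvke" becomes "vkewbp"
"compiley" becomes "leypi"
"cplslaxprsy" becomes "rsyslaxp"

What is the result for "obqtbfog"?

fogtb

The rule is to delete the first 3 characters, then move the last 3 characters to the front (rotate right by 3).
For "obqtbfog", step one produces "tbfog"; step two turns that into "fogtb".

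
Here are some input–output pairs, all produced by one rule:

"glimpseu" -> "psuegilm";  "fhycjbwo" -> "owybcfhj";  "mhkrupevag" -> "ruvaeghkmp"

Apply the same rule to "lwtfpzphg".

twzfghlpp

In each case the input is transformed by: sort the characters into alphabetical order, then move the last 3 characters to the front (rotate right by 3).
Applying that to "lwtfpzphg" gives "twzfghlpp".
(Check on "glimpseu": → "egilmpsu" → "psuegilm" ✓)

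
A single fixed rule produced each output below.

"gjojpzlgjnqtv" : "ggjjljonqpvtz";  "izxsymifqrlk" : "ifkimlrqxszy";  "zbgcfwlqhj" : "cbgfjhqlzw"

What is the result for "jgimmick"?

gciikjmm

The rule is to sort the characters into alphabetical order, then swap each adjacent pair of characters (1↔2, 3↔4, ...).
On "jgimmick" that produces "gciikjmm".
(Check on "izxsymifqrlk": → "fiiklmqrsxyz" → "ifkimlrqxszy" ✓)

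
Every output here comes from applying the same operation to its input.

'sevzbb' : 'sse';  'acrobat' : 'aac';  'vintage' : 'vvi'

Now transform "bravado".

Each output is the input with this applied: double every character, then keep only the first 3 characters.
On "bravado": the first step gives "bbrraavvaaddoo", and the second then gives "bbr".

bbr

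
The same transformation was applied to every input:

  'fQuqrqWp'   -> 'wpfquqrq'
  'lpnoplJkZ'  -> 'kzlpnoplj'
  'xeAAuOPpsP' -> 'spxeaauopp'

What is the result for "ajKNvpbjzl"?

Rule — move the last 2 characters to the front (rotate right by 2), then convert every letter to lowercase.
Working it through for "ajKNvpbjzl": intermediate "zlajKNvpbj", final "zlajknvpbj".

zlajknvpbj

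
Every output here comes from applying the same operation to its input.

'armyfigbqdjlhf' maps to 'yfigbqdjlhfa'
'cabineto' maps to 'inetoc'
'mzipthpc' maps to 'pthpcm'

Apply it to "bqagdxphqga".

gdxphqgab

The rule is to move the first 3 characters to the end (rotate left by 3), then delete the last 2 characters.
"bqagdxphqga" → "gdxphqgabqa" → "gdxphqgab".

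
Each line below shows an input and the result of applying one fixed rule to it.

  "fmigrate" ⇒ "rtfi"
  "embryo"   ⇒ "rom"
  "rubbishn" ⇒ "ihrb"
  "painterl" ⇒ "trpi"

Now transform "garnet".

nta

The rule is to swap the front and back halves of the string, then keep every other character starting from the first (positions 1st, 3rd, 5th, ...).
"garnet" → "nta".
(Check on "embryo": → "ryoemb" → "rom" ✓)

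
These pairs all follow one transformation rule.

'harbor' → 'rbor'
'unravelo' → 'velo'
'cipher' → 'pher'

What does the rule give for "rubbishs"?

ishs

Rule — keep only the last 4 characters.
"rubbishs" → "ishs".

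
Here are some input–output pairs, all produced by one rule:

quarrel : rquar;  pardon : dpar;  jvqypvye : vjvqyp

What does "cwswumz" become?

In each case the input is transformed by: delete the last 2 characters, then move the last character to the front.
On "cwswumz": the first step gives "cwswu", and the second then gives "ucwsw".

ucwsw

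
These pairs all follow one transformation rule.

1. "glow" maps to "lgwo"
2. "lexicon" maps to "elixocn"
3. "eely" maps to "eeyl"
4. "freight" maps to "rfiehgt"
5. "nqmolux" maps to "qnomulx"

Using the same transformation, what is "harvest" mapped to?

ahvrset

The transformation: swap each adjacent pair of characters (1↔2, 3↔4, ...).
Doing the same to "harvest": "ahvrset".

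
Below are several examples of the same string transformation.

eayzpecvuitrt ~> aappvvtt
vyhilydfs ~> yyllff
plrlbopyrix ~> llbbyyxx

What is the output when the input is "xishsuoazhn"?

In each case the input is transformed by: keep one character in every 3, starting at position 2 (positions 2nd, 5th, 8th, ...), then double every character.
Working it through for "xishsuoazhn": intermediate "isan", final "iissaann".

iissaann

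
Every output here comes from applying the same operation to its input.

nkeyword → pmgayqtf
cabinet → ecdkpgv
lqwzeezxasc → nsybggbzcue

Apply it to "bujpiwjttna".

Rule — shift every letter 2 places forward in the alphabet (wrapping around).
For "bujpiwjttna" the result is "dwlrkylvvpc".

dwlrkylvvpc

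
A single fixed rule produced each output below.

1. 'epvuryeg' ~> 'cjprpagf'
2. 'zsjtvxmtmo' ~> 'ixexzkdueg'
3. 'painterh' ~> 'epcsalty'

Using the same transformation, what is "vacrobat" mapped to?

What's happening: swap the front and back halves of the string, then shift every letter 11 places forward in the alphabet (wrapping around).
"vacrobat" → "obatvacr" → "zmleglnc".

zmleglnc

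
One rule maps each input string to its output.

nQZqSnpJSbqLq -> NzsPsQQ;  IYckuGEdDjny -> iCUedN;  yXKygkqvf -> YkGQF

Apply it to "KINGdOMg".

knDm

The pattern: keep every other character starting from the first (positions 1st, 3rd, 5th, ...), then flip the case of every letter.
For "KINGdOMg", step one produces "KNdM"; step two turns that into "knDm".
(Check on "yXKygkqvf": → "yKgqf" → "YkGQF" ✓)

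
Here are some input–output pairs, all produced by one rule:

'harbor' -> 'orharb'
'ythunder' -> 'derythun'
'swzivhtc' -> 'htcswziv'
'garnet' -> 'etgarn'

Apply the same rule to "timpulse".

lsetimpu

What's happening: move the first character to the end, then swap the front and back halves of the string.
Doing the same to "timpulse": "lsetimpu".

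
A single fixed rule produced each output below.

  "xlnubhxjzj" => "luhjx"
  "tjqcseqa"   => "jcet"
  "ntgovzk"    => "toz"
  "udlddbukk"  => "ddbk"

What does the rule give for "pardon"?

Looking at the pairs, the operation is to swap the first and last characters, then keep every other character starting from the second (positions 2nd, 4th, 6th, ...).
Starting from "pardon": after the first operation, "nardop"; after the second, "adp".
(Check on "ntgovzk": → "ktgovzn" → "toz" ✓)

adp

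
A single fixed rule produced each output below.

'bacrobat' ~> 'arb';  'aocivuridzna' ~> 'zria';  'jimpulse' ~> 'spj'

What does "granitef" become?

The transformation: keep one character in every 3, starting at position 1 (positions 1st, 4th, 7th, ...), then reverse the string.
Starting from "granitef": after the first operation, "gne"; after the second, "eng".

eng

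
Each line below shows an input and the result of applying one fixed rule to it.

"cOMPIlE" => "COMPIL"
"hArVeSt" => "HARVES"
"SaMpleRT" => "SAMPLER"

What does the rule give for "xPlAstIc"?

XPLASTI

The pattern: delete the last character, then convert every letter to uppercase.
"xPlAstIc" → "xPlAstI" → "XPLASTI".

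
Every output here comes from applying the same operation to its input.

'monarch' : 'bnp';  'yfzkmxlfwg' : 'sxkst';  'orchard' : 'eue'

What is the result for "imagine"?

zta

Rule — shift every letter 13 places forward in the alphabet (wrapping around) — i.e. ROT13, then keep every other character starting from the second (positions 2nd, 4th, 6th, ...).
For "imagine", step one produces "vzntvar"; step two turns that into "zta".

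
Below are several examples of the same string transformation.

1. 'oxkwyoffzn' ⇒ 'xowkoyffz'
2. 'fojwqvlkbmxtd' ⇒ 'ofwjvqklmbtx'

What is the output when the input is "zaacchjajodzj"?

azcahcajojzd

What's happening: delete the last character, then swap each adjacent pair of characters (1↔2, 3↔4, ...).
For "zaacchjajodzj", step one produces "zaacchjajodz"; step two turns that into "azcahcajojzd".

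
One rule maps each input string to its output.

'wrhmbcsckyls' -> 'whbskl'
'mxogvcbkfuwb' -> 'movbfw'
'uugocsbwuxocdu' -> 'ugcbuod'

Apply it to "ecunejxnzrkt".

The pattern: keep every other character starting from the first (positions 1st, 3rd, 5th, ...).
"ecunejxnzrkt" → "euexzk".

euexzk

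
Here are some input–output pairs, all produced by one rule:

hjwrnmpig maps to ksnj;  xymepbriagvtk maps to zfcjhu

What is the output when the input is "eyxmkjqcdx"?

The transformation: shift every letter 1 place forward in the alphabet (wrapping around), then keep every other character starting from the second (positions 2nd, 4th, 6th, ...).
Applying both steps to "eyxmkjqcdx": "fzynlkrdey", then "znkdy".
(Check on "xymepbriagvtk": → "yznfqcsjbhwul" → "zfcjhu" ✓)

znkdy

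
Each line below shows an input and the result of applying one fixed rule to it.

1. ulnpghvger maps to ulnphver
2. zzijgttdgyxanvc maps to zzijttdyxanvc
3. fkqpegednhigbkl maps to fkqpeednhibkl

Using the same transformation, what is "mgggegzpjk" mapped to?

The rule is to remove every "g".
"mgggegzpjk" → "mezpjk".

mezpjk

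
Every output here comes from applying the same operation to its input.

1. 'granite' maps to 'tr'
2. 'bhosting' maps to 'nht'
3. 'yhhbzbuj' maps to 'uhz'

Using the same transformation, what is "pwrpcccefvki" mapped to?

The rule is to move the last 3 characters to the front (rotate right by 3), then keep one character in every 3, starting at position 2 (positions 2nd, 5th, 8th, ...).
For "pwrpcccefvki", step one produces "vkipwrpcccef"; step two turns that into "kwce".

kwce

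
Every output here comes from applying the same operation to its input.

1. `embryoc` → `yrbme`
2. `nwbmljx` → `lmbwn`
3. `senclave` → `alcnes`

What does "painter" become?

The pattern: reverse the string, then delete the first 2 characters.
"painter" → "retniap" → "tniap".
(Check on "embryoc": → "coyrbme" → "yrbme" ✓)

tniap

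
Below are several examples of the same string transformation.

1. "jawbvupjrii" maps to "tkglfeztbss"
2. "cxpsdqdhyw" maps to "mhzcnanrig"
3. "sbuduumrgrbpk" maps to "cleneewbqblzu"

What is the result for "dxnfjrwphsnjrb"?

nhxptbgzrcxtbl

The rule is to shift every letter 10 places forward in the alphabet (wrapping around).
For "dxnfjrwphsnjrb" the result is "nhxptbgzrcxtbl".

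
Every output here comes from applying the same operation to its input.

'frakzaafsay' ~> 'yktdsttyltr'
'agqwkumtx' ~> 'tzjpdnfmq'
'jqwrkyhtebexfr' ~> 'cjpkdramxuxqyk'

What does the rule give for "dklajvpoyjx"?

The transformation: shift every letter 7 places backward in the alphabet (wrapping around).
For "dklajvpoyjx" the result is "wdetcoihrcq".

wdetcoihrcq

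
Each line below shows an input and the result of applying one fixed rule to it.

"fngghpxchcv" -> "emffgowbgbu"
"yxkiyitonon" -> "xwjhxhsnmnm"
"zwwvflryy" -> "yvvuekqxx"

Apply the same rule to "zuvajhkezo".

Looking at the pairs, the operation is to shift every letter 1 place backward in the alphabet (wrapping around).
For "zuvajhkezo" the result is "ytuzigjdyn".

ytuzigjdyn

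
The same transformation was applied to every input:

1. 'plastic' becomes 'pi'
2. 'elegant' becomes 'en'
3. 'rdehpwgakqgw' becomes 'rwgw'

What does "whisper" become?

What's happening: swap each adjacent pair of characters (1↔2, 3↔4, ...), then keep one character in every 3, starting at position 2 (positions 2nd, 5th, 8th, ...).
"whisper" → "hwsiepr" → "we".
(Check on "elegant": → "legenat" → "en" ✓)

we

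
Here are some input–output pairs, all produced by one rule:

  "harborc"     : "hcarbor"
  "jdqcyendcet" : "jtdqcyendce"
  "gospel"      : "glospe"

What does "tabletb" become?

tbablet

In each case the input is transformed by: swap the first and last characters, then move the last character to the front.
Working it through for "tabletb": intermediate "bablett", final "tbablet".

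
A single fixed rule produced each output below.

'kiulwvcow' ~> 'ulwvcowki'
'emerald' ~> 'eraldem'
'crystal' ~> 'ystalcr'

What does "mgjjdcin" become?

jjdcinmg

In each case the input is transformed by: move the first 2 characters to the end (rotate left by 2).
So "mgjjdcin" becomes "jjdcinmg".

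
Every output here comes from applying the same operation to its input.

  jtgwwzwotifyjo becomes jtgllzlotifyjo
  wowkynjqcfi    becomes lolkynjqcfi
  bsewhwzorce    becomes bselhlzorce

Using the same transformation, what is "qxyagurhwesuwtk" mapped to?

The pattern: replace every "w" with "l".
Applying that to "qxyagurhwesuwtk" gives "qxyagurhlesultk".

qxyagurhlesultk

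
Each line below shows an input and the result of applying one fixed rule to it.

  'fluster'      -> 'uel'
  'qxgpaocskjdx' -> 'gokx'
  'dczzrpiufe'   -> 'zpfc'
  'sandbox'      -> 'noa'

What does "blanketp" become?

aeb

The pattern: move the first 2 characters to the end (rotate left by 2), then keep one character in every 3, starting at position 1 (positions 1st, 4th, 7th, ...).
For "blanketp" the result is "aeb".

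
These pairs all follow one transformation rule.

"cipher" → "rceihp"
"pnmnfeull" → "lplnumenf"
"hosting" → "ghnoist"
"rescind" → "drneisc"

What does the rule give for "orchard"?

dorrach

Rule — take characters alternately from the front and the back (1st, last, 2nd, 2nd-last, ...), then swap each adjacent pair of characters (1↔2, 3↔4, ...).
Working it through for "orchard": intermediate "odrrcah", final "dorrach".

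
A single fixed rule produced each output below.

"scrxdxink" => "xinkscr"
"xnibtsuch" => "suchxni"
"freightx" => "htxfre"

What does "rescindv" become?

ndvres

Each output is the input with this applied: move the first 3 characters to the end (rotate left by 3), then delete the first 2 characters.
"rescindv" → "ndvres".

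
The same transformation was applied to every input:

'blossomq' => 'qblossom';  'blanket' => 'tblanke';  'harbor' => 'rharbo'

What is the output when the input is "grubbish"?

What's happening: move the last character to the front.
On "grubbish" that produces "hgrubbis".

hgrubbis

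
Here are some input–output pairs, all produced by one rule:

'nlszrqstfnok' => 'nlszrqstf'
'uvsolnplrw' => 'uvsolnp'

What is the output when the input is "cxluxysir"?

cxluxy

Rule — delete the last 3 characters.
Applying that to "cxluxysir" gives "cxluxy".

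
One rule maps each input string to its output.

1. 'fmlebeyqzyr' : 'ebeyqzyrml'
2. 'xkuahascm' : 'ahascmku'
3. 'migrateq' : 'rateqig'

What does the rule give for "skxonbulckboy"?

The transformation: delete the first character, then move the first 2 characters to the end (rotate left by 2).
"skxonbulckboy" → "onbulckboykx".

onbulckboykx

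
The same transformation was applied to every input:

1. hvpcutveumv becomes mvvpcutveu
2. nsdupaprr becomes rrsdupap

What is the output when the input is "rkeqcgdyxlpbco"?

In each case the input is transformed by: delete the first character, then move the last 2 characters to the front (rotate right by 2).
Starting from "rkeqcgdyxlpbco": after the first operation, "keqcgdyxlpbco"; after the second, "cokeqcgdyxlpb".

cokeqcgdyxlpb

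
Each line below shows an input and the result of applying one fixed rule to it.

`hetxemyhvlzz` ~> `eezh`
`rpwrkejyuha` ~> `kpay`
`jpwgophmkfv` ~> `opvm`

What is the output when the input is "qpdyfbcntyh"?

fphn

The transformation: keep one character in every 3, starting at position 2 (positions 2nd, 5th, 8th, ...), then swap each adjacent pair of characters (1↔2, 3↔4, ...).
For "qpdyfbcntyh" the result is "fphn".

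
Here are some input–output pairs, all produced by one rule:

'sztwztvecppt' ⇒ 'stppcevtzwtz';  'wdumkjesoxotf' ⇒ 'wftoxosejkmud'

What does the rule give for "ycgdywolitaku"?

In each case the input is transformed by: move the first character to the end, then reverse the string.
For "ycgdywolitaku", step one produces "cgdywolitakuy"; step two turns that into "yukatilowydgc".

yukatilowydgc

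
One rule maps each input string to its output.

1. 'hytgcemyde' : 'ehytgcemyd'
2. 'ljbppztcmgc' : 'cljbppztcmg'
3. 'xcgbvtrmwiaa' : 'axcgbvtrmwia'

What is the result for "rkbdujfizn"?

nrkbdujfiz

What's happening: move the last character to the front.
Doing the same to "rkbdujfizn": "nrkbdujfiz".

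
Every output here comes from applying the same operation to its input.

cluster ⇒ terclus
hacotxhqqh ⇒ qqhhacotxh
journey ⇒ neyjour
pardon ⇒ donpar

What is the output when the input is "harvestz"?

stzharve

The rule is to move the last 3 characters to the front (rotate right by 3).
"harvestz" → "stzharve".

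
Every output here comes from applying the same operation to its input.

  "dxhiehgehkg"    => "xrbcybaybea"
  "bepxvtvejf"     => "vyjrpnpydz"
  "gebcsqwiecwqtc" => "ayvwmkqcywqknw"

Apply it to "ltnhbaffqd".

Rule — shift every letter 6 places backward in the alphabet (wrapping around).
For "ltnhbaffqd" the result is "fnhbvuzzkx".

fnhbvuzzkx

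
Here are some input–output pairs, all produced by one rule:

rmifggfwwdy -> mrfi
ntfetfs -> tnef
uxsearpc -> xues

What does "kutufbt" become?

ukut

In each case the input is transformed by: swap each adjacent pair of characters (1↔2, 3↔4, ...), then keep only the first 4 characters.
Applying both steps to "kutufbt": "ukutbft", then "ukut".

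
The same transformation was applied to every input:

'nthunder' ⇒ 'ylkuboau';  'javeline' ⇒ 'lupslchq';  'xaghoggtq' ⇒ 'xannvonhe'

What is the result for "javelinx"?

eupslchq

The pattern: shift every letter 7 places forward in the alphabet (wrapping around), then reverse the string.
For "javelinx", step one produces "qhclspue"; step two turns that into "eupslchq".
(Check on "javeline": → "qhclspul" → "lupslchq" ✓)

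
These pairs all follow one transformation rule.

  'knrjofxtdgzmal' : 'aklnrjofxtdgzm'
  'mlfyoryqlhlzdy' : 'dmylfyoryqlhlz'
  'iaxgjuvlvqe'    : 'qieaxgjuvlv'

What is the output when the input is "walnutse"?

swealnut

The pattern: swap the first and last characters, then move the last 2 characters to the front (rotate right by 2).
Applying both steps to "walnutse": "ealnutsw", then "swealnut".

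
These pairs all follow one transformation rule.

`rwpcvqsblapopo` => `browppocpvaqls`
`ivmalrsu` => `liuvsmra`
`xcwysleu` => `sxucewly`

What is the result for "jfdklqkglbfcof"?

In each case the input is transformed by: take characters alternately from the front and the back (1st, last, 2nd, 2nd-last, ...), then move the last character to the front.
So "jfdklqkglbfcof" becomes "gjffodckflbqlk".
(Check on "ivmalrsu": → "iuvsmral" → "liuvsmra" ✓)

gjffodckflbqlk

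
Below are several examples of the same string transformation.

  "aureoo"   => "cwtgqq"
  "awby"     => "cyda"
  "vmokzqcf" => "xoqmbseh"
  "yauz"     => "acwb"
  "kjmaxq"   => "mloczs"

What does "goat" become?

iqcv

What's happening: shift every letter 2 places forward in the alphabet (wrapping around).
So "goat" becomes "iqcv".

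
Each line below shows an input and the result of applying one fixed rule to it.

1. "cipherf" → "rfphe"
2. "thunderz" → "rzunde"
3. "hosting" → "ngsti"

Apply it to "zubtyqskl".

Rule — delete the first 2 characters, then move the last 2 characters to the front (rotate right by 2).
Working it through for "zubtyqskl": intermediate "btyqskl", final "klbtyqs".

klbtyqs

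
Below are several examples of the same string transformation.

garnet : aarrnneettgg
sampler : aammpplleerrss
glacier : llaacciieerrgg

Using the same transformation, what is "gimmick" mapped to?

What's happening: double every character, then move the first 2 characters to the end (rotate left by 2).
"gimmick" → "ggiimmmmiicckk" → "iimmmmiicckkgg".

iimmmmiicckkgg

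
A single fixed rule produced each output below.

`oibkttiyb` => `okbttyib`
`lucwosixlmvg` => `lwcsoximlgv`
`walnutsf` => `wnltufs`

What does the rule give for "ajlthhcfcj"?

atlhhfcjc

The transformation: swap each adjacent pair of characters (1↔2, 3↔4, ...), then delete the first character.
Applying both steps to "ajlthhcfcj": "jatlhhfcjc", then "atlhhfcjc".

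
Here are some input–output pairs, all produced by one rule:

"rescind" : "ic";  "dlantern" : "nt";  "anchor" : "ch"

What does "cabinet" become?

What's happening: take characters alternately from the front and the back (1st, last, 2nd, 2nd-last, ...), then keep only the last 2 characters.
Working it through for "cabinet": intermediate "ctaebni", final "ni".

ni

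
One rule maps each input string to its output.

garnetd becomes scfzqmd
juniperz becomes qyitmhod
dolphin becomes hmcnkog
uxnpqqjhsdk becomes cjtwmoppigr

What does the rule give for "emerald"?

What's happening: shift every letter 1 place backward in the alphabet (wrapping around), then move the last 2 characters to the front (rotate right by 2).
On "emerald": the first step gives "dldqzkc", and the second then gives "kcdldqz".

kcdldqz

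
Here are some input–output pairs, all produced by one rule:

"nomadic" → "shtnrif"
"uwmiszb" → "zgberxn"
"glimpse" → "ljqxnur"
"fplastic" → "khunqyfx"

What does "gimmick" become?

lpnhrnr

Rule — take characters alternately from the front and the back (1st, last, 2nd, 2nd-last, ...), then shift every letter 5 places forward in the alphabet (wrapping around).
For "gimmick", step one produces "gkicmim"; step two turns that into "lpnhrnr".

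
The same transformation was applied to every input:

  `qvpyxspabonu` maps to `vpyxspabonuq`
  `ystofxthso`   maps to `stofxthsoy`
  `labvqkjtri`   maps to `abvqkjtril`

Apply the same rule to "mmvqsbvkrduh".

mvqsbvkrduhm

Rule — move the first character to the end.
On "mmvqsbvkrduh" that produces "mvqsbvkrduhm".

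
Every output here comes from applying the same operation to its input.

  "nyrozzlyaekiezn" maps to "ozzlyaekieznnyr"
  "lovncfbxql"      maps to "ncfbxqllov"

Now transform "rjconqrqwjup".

onqrqwjuprjc

In each case the input is transformed by: move the first 3 characters to the end (rotate left by 3).
Doing the same to "rjconqrqwjup": "onqrqwjuprjc".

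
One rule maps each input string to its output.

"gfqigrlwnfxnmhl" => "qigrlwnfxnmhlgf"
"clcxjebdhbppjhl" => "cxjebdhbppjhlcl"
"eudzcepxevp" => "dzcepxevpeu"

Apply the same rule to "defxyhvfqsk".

The pattern: move the first 2 characters to the end (rotate left by 2).
So "defxyhvfqsk" becomes "fxyhvfqskde".

fxyhvfqskde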